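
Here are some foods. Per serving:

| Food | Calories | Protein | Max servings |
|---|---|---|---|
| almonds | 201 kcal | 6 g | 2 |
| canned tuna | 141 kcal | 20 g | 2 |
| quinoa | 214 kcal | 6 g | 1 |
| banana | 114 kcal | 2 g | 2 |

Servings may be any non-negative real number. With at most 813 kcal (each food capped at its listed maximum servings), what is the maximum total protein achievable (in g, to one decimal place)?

55.6 g

Protein per kcal: canned tuna 0.1418, almonds 0.02985, quinoa 0.02804, banana 0.01754.
Take 2 servings of canned tuna: uses 282 kcal, +40.0 g protein (running total 40.0 g).
Take 2 servings of almonds: uses 402 kcal, +12.0 g protein (running total 52.0 g).
Take 0.6028 servings of quinoa: uses 129 kcal, +3.6 g protein (running total 55.6 g).
Greedy by best ratio exhausts the calories allowance optimally: 55.6 g.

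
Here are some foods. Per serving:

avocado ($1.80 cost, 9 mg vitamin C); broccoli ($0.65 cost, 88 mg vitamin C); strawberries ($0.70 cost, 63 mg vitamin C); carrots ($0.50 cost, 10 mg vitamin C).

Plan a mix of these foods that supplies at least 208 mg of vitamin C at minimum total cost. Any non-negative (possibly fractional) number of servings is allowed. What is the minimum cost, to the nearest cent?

Cost per mg of vitamin C: broccoli $0.0074, strawberries $0.0111, carrots $0.0500, avocado $0.2000.
With no serving limits, use only broccoli: 208 mg / 88 mg = 2.364 servings × $0.65 = $1.54.

$1.54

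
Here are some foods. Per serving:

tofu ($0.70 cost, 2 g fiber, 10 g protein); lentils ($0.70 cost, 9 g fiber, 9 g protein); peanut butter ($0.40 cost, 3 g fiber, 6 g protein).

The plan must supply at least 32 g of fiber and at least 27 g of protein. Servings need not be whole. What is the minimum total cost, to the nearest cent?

$2.49

Minimising a linear cost over {fiber ≥ 32, protein ≥ 27, servings ≥ 0} — the optimum is at a vertex, using one or two foods.
tofu only: max(32/2, 27/10) = 16 servings → $11.20.
lentils only: max(32/9, 27/9) = 3.556 servings → $2.49.
peanut butter only: max(32/3, 27/6) = 10.67 servings → $4.27.
tofu + lentils with both targets exact would need a negative amount; discard.
tofu + peanut butter with both targets exact would need a negative amount; discard.
lentils + peanut butter: the both-tight solution has a negative serving — not a feasible corner.
Cheapest feasible corner: $2.49.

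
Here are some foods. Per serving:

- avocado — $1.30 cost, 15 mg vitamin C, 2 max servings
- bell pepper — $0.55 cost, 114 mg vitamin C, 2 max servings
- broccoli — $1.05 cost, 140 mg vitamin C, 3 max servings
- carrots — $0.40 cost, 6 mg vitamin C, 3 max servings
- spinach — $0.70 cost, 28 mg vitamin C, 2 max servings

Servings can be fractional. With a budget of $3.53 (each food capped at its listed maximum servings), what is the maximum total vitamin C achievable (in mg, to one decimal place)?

Vitamin C per dollar: bell pepper 207.3, broccoli 133.3, spinach 40, carrots 15, avocado 11.54.
Take 2 servings of bell pepper: spends $1.10, +228.0 mg vitamin C (running total 228.0 mg).
Take 2.314 servings of broccoli: spends $2.43, +324.0 mg vitamin C (running total 552.0 mg).
Filling greedily by vitamin C-per-dollar is optimal for one linear limit, giving 552.0 mg.

552.0 mg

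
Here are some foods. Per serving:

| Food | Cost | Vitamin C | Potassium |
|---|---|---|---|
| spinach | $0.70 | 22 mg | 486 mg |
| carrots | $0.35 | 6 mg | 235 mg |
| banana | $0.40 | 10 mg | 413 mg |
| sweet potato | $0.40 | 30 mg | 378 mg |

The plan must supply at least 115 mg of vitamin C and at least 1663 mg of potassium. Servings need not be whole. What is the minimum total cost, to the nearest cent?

The cheapest plan sits at a corner of the feasible region — with two constraints it uses at most two foods.
spinach only: max(115/22, 1663/486) = 5.227 servings → $3.66.
carrots only: max(115/6, 1663/235) = 19.17 servings → $6.71.
banana only: max(115/10, 1663/413) = 11.5 servings → $4.60.
sweet potato only: max(115/30, 1663/378) = 4.399 servings → $1.76.
spinach + carrots: the both-tight solution has a negative serving — not a feasible corner.
spinach + banana with both targets exact would need a negative amount; discard.
spinach + sweet potato with both tight: 1.025 servings and 3.082 servings → $1.95.
carrots + banana with both targets exact would need a negative amount; discard.
carrots + sweet potato with both tight: 1.343 servings and 3.565 servings → $1.90.
banana + sweet potato with both tight: 0.7456 servings and 3.585 servings → $1.73.
So the least-cost plan costs $1.73.

$1.73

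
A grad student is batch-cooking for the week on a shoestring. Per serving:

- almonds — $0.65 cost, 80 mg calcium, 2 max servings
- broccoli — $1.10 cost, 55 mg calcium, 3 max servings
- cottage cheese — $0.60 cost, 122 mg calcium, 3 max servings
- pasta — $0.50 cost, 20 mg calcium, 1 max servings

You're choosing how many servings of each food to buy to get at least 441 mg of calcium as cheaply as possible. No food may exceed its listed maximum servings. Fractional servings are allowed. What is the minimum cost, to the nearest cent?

$2.41

Cost per mg of calcium: cottage cheese $0.0049, almonds $0.0081, broccoli $0.0200, pasta $0.0250.
Take 3 servings of cottage cheese: +366.0 mg calcium for $1.80 (total $1.80, still need 75.0 mg).
Take 0.9375 servings of almonds: +75.0 mg calcium for $0.61 (total $2.41, still need 0.0 mg).
Filling from the cheapest source first is optimal under one linear minimum: $2.41.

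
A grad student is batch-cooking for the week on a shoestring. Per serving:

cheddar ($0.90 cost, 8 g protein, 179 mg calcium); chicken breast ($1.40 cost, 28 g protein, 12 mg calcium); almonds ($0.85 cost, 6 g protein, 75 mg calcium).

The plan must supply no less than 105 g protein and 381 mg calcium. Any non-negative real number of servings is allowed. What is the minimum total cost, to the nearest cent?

A basic optimal solution has at most two foods positive. Try each food alone and each pair with both targets met exactly.
cheddar only: max(105/8, 381/179) = 13.12 servings → $11.81.
chicken breast only: max(105/28, 381/12) = 31.75 servings → $44.45.
almonds only: max(105/6, 381/75) = 17.5 servings → $14.88.
cheddar + chicken breast with both tight: 1.914 servings and 3.203 servings → $6.21.
cheddar + almonds with both targets exact would need a negative amount; discard.
chicken breast + almonds with both tight: 2.756 servings and 4.639 servings → $7.80.
Cheapest feasible corner: $6.21.

$6.21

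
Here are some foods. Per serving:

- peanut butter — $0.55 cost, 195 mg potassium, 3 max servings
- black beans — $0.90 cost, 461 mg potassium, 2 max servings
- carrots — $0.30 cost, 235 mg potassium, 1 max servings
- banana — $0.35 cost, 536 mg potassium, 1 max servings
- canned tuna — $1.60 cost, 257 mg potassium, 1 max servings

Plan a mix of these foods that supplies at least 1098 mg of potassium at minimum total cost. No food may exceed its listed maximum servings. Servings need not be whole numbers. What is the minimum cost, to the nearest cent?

$1.29

Cost per mg of potassium: banana $0.0007, carrots $0.0013, black beans $0.0020, peanut butter $0.0028, canned tuna $0.0062.
Take 1 serving of banana: +536.0 mg potassium for $0.35 (total $0.35, still need 562.0 mg).
Take 1 serving of carrots: +235.0 mg potassium for $0.30 (total $0.65, still need 327.0 mg).
Take 0.7093 servings of black beans: +327.0 mg potassium for $0.64 (total $1.29, still need 0.0 mg).
Greedy by cheapest-per-mg is optimal for a single linear constraint, so the minimum cost is $1.29.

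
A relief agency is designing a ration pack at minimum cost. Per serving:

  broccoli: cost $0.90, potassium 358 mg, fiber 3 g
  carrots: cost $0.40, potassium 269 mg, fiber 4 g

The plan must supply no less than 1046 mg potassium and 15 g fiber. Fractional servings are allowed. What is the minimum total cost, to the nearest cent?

At the optimum either one food covers both requirements or two foods hit both targets exactly; no other combination can be cheaper.
broccoli only: max(1046/358, 15/3) = 5 servings → $4.50.
carrots only: max(1046/269, 15/4) = 3.888 servings → $1.56.
broccoli + carrots with both tight: 0.2384 servings and 3.571 servings → $1.64.
Cheapest feasible corner: $1.56.

$1.56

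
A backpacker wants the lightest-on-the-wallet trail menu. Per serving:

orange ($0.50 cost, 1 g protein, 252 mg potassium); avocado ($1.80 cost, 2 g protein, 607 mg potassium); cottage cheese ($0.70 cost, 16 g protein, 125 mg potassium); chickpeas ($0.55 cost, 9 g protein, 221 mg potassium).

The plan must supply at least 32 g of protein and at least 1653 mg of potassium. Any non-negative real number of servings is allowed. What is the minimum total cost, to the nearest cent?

This is a tiny linear program; its minimum lies at a vertex of the feasible set. List the vertices and price them.
orange only: max(32/1, 1653/252) = 32 servings → $16.00.
avocado only: max(32/2, 1653/607) = 16 servings → $28.80.
cottage cheese only: max(32/16, 1653/125) = 13.22 servings → $9.26.
chickpeas only: max(32/9, 1653/221) = 7.48 servings → $4.11.
orange + avocado: the both-tight solution has a negative serving — not a feasible corner.
orange + cottage cheese with both tight: 5.746 servings and 1.641 servings → $4.02.
orange + chickpeas with both tight: 3.813 servings and 3.132 servings → $3.63.
avocado + cottage cheese with both tight: 2.372 servings and 1.703 servings → $5.46.
avocado + chickpeas with both tight: 1.554 servings and 3.21 servings → $4.56.
cottage cheese + chickpeas: intersection lies outside the first quadrant.
Cheapest feasible corner: $3.63.

$3.63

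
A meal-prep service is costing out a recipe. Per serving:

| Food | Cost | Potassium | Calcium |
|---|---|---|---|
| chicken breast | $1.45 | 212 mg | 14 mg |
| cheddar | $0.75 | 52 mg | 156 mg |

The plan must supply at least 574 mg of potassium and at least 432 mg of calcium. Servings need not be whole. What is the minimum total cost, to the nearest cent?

$4.94

At the optimum either one food covers both requirements or two foods hit both targets exactly; no other combination can be cheaper.
chicken breast only: max(574/212, 432/14) = 30.86 servings → $44.74.
cheddar only: max(574/52, 432/156) = 11.04 servings → $8.28.
chicken breast + cheddar with both tight: 2.074 servings and 2.583 servings → $4.94.
So the least-cost plan costs $4.94.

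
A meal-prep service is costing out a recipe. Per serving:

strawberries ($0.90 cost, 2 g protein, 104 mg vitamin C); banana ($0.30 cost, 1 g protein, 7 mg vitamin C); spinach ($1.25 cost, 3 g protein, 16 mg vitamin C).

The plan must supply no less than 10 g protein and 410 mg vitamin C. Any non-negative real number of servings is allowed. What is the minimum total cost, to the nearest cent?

$4.13

Two binding constraints pin down two serving amounts, so the optimal mix uses at most two foods. The candidates are each food alone (scaled to the tighter of protein/vitamin C) and each pair with both constraints tight.
strawberries only: max(10/2, 410/104) = 5 servings → $4.50.
banana only: max(10/1, 410/7) = 58.57 servings → $17.57.
spinach only: max(10/3, 410/16) = 25.62 servings → $32.03.
strawberries + banana with both tight: 3.778 servings and 2.444 servings → $4.13.
strawberries + spinach with both tight: 3.821 servings and 0.7857 servings → $4.42.
banana + spinach: the both-tight solution has a negative serving — not a feasible corner.
So the least-cost plan costs $4.13.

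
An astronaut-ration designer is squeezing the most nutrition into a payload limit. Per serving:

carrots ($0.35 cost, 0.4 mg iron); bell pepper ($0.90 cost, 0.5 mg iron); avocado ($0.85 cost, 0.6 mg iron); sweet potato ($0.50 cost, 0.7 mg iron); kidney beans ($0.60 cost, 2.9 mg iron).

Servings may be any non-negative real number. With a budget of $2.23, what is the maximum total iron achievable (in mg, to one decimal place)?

Iron per dollar: kidney beans 4.833, sweet potato 1.4, carrots 1.143, avocado 0.7059, bell pepper 0.5556.
With no serving limits, spend the whole cost allowance on kidney beans: $2.23 / $0.60 × 2.9 mg = 10.8 mg.

10.8 mg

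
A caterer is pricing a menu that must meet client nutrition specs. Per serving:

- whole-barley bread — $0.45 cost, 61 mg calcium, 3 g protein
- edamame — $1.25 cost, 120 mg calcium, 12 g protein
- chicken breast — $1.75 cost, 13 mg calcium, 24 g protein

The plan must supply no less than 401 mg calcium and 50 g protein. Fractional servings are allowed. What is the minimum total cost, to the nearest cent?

For a min-cost LP with two ≥-constraints, a basic feasible solution has at most two positive variables.
whole-barley bread only: max(401/61, 50/3) = 16.67 servings → $7.50.
edamame only: max(401/120, 50/12) = 4.167 servings → $5.21.
chicken breast only: max(401/13, 50/24) = 30.85 servings → $53.98.
whole-barley bread + edamame with both targets exact would need a negative amount; discard.
whole-barley bread + chicken breast with both tight: 6.298 servings and 1.296 servings → $5.10.
edamame + chicken breast with both tight: 3.294 servings and 0.4361 servings → $4.88.
So the least-cost plan costs $4.88.

$4.88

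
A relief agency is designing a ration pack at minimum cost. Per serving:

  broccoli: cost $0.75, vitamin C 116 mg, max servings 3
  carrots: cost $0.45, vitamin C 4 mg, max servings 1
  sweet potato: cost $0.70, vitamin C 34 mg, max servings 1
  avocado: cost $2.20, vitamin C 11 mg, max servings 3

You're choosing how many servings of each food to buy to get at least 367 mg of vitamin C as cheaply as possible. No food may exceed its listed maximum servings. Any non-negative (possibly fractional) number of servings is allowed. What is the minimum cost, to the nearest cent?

$2.64

Cost per mg of vitamin C: broccoli $0.0065, sweet potato $0.0206, carrots $0.1125, avocado $0.2000.
Take 3 servings of broccoli: +348.0 mg vitamin C for $2.25 (total $2.25, still need 19.0 mg).
Take 0.5588 servings of sweet potato: +19.0 mg vitamin C for $0.39 (total $2.64, still need 0.0 mg).
Filling from the cheapest source first is optimal under one linear minimum: $2.64.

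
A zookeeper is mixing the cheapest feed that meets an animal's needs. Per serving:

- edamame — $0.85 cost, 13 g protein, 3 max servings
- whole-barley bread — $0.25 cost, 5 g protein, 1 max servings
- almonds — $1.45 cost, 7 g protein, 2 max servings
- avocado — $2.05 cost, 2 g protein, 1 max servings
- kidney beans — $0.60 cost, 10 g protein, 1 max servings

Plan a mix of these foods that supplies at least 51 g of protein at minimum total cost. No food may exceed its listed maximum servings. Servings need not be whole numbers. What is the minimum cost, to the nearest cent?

Cost per g of protein: whole-barley bread $0.0500, kidney beans $0.0600, edamame $0.0654, almonds $0.2071, avocado $1.0250.
Take 1 serving of whole-barley bread: +5.0 g protein for $0.25 (total $0.25, still need 46.0 g).
Take 1 serving of kidney beans: +10.0 g protein for $0.60 (total $0.85, still need 36.0 g).
Take 2.769 servings of edamame: +36.0 g protein for $2.35 (total $3.20, still need 0.0 g).
Greedy by cheapest-per-g is optimal for a single linear constraint, so the minimum cost is $3.20.

$3.20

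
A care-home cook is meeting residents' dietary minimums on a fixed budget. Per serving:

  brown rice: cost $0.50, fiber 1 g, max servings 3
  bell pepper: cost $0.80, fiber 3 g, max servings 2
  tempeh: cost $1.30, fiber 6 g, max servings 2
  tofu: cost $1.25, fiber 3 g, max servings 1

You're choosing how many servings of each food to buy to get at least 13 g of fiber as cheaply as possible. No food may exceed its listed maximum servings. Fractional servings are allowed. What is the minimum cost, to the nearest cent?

Cost per g of fiber: tempeh $0.2167, bell pepper $0.2667, tofu $0.4167, brown rice $0.5000.
Take 2 servings of tempeh: +12.0 g fiber for $2.60 (total $2.60, still need 1.0 g).
Take 0.3333 servings of bell pepper: +1.0 g fiber for $0.27 (total $2.87, still need 0.0 g).
Filling from the cheapest source first is optimal under one linear minimum: $2.87.

$2.87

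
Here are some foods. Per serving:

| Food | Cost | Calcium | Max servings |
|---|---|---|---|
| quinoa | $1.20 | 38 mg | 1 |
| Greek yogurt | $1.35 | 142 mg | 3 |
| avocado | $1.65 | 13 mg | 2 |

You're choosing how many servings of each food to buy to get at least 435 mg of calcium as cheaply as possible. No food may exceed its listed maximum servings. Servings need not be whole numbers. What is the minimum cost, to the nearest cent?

$4.33

Cost per mg of calcium: Greek yogurt $0.0095, quinoa $0.0316, avocado $0.1269.
Take 3 servings of Greek yogurt: +426.0 mg calcium for $4.05 (total $4.05, still need 9.0 mg).
Take 0.2368 servings of quinoa: +9.0 mg calcium for $0.28 (total $4.33, still need 0.0 mg).
Filling from the cheapest source first is optimal under one linear minimum: $4.33.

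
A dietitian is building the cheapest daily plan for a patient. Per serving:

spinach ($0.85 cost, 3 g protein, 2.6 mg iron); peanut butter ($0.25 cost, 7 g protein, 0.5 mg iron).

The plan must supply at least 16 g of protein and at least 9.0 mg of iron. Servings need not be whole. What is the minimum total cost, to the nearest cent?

$3.02

At the optimum either one food covers both requirements or two foods hit both targets exactly; no other combination can be cheaper.
spinach only: max(16/3, 9.0/2.6) = 5.333 servings → $4.53.
peanut butter only: max(16/7, 9.0/0.5) = 18 servings → $4.50.
spinach + peanut butter with both tight: 3.293 servings and 0.8743 servings → $3.02.
Cheapest feasible corner: $3.02.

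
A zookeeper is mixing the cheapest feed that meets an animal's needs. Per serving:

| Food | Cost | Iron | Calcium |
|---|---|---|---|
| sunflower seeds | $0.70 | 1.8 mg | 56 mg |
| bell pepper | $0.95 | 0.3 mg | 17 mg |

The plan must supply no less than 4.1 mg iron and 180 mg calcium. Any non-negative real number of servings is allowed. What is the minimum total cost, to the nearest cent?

Compare the cost at each extreme point of the feasible region.
sunflower seeds only: max(4.1/1.8, 180/56) = 3.214 servings → $2.25.
bell pepper only: max(4.1/0.3, 180/17) = 13.67 servings → $12.98.
sunflower seeds + bell pepper with both tight: 1.138 servings and 6.841 servings → $7.29.
Cheapest feasible corner: $2.25.

$2.25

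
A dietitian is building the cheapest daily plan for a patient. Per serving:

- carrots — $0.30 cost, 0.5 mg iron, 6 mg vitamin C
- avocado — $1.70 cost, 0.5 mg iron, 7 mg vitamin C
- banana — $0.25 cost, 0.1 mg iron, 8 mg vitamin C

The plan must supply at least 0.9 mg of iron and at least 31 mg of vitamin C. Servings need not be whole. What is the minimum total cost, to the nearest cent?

The cheapest plan sits at a corner of the feasible region — with two constraints it uses at most two foods.
carrots only: max(0.9/0.5, 31/6) = 5.167 servings → $1.55.
avocado only: max(0.9/0.5, 31/7) = 4.429 servings → $7.53.
banana only: max(0.9/0.1, 31/8) = 9 servings → $2.25.
carrots + avocado with both targets exact would need a negative amount; discard.
carrots + banana with both tight: 1.206 servings and 2.971 servings → $1.10.
avocado + banana with both tight: 1.242 servings and 2.788 servings → $2.81.
So the least-cost plan costs $1.10.

$1.10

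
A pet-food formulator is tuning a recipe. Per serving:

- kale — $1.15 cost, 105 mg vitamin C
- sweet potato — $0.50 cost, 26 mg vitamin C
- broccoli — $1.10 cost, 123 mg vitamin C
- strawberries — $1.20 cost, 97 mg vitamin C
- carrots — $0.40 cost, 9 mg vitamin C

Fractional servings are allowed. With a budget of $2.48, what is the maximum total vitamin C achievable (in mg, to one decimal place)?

Vitamin C per dollar: broccoli 111.8, kale 91.3, strawberries 80.83, sweet potato 52, carrots 22.5.
With no serving limits, spend the whole cost allowance on broccoli: $2.48 / $1.10 × 123 mg = 277.3 mg.

277.3 mg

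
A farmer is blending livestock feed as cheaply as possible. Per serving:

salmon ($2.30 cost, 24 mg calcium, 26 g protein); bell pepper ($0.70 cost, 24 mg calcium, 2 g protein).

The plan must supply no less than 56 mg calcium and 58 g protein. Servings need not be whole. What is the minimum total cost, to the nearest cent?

Compare the cost at each extreme point of the feasible region.
salmon only: max(56/24, 58/26) = 2.333 servings → $5.37.
bell pepper only: max(56/24, 58/2) = 29 servings → $20.30.
salmon + bell pepper with both tight: 2.222 servings and 0.1111 servings → $5.19.
Cheapest feasible corner: $5.19.

$5.19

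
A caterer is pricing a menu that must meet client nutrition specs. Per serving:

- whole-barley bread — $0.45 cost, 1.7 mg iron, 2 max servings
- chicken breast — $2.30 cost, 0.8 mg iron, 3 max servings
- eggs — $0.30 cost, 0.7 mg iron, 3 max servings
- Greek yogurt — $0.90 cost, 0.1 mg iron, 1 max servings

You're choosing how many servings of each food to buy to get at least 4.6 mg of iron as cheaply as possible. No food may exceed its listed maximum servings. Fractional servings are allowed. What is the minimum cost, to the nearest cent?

$1.41

Cost per mg of iron: whole-barley bread $0.2647, eggs $0.4286, chicken breast $2.8750, Greek yogurt $9.0000.
Take 2 servings of whole-barley bread: +3.4 mg iron for $0.90 (total $0.90, still need 1.2 mg).
Take 1.714 servings of eggs: +1.2 mg iron for $0.51 (total $1.41, still need 0.0 mg).
Greedy by cheapest-per-mg is optimal for a single linear constraint, so the minimum cost is $1.41.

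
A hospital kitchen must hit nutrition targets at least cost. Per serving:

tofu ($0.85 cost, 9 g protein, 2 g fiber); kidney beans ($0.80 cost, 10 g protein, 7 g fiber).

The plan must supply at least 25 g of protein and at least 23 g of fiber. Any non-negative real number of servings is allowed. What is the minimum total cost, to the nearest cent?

Minimising a linear cost over {protein ≥ 25, fiber ≥ 23, servings ≥ 0} — the optimum is at a vertex, using one or two foods.
tofu only: max(25/9, 23/2) = 11.5 servings → $9.78.
kidney beans only: max(25/10, 23/7) = 3.286 servings → $2.63.
tofu + kidney beans: intersection lies outside the first quadrant.
So the least-cost plan costs $2.63.

$2.63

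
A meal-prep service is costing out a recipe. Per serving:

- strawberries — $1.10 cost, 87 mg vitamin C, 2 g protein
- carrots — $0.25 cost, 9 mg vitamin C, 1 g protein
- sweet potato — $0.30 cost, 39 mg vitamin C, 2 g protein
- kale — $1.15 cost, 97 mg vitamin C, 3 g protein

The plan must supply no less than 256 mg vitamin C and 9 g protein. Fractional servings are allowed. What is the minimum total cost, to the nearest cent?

$1.97

This is a tiny linear program; its minimum lies at a vertex of the feasible set. List the vertices and price them.
strawberries only: max(256/87, 9/2) = 4.5 servings → $4.95.
carrots only: max(256/9, 9/1) = 28.44 servings → $7.11.
sweet potato only: max(256/39, 9/2) = 6.564 servings → $1.97.
kale only: max(256/97, 9/3) = 3 servings → $3.45.
strawberries + carrots with both tight: 2.536 servings and 3.928 servings → $3.77.
strawberries + sweet potato with both tight: 1.677 servings and 2.823 servings → $2.69.
strawberries + kale: the both-tight solution has a negative serving — not a feasible corner.
carrots + sweet potato: the both-tight solution has a negative serving — not a feasible corner.
carrots + kale with both tight: 1.5 servings and 2.5 servings → $3.25.
sweet potato + kale with both tight: 1.364 servings and 2.091 servings → $2.81.
The minimum over all feasible corners is $1.97.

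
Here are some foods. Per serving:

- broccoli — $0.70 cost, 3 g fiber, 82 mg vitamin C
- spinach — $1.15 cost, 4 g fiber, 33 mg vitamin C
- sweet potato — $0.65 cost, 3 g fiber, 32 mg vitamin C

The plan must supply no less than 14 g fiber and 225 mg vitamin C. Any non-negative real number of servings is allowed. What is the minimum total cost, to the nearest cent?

$3.11

A basic optimal solution has at most two foods positive. Try each food alone and each pair with both targets met exactly.
broccoli only: max(14/3, 225/82) = 4.667 servings → $3.27.
spinach only: max(14/4, 225/33) = 6.818 servings → $7.84.
sweet potato only: max(14/3, 225/32) = 7.031 servings → $4.57.
broccoli + spinach with both tight: 1.913 servings and 2.066 servings → $3.71.
broccoli + sweet potato with both tight: 1.513 servings and 3.153 servings → $3.11.
spinach + sweet potato: intersection lies outside the first quadrant.
The minimum over all feasible corners is $3.11.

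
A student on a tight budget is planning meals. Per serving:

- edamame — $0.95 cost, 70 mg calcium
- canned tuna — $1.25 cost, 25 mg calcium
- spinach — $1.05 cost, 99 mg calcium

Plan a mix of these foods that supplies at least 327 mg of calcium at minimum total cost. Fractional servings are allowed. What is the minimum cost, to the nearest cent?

$3.47

Cost per mg of calcium: spinach $0.0106, edamame $0.0136, canned tuna $0.0500.
With no serving limits, use only spinach: 327 mg / 99 mg = 3.303 servings × $1.05 = $3.47.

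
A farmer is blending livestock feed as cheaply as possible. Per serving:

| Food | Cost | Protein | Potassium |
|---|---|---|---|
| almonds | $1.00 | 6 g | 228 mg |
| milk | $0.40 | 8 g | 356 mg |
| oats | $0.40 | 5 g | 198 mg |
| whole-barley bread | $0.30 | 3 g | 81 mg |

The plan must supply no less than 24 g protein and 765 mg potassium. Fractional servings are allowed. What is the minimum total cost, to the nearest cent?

$1.20

Two binding constraints pin down two serving amounts, so the optimal mix uses at most two foods. The candidates are each food alone (scaled to the tighter of protein/potassium) and each pair with both constraints tight.
almonds only: max(24/6, 765/228) = 4 servings → $4.00.
milk only: max(24/8, 765/356) = 3 servings → $1.20.
oats only: max(24/5, 765/198) = 4.8 servings → $1.92.
whole-barley bread only: max(24/3, 765/81) = 9.444 servings → $2.83.
almonds + milk with both targets exact would need a negative amount; discard.
almonds + oats: the both-tight solution has a negative serving — not a feasible corner.
almonds + whole-barley bread with both tight: 1.773 servings and 4.455 servings → $3.11.
milk + oats: intersection lies outside the first quadrant.
milk + whole-barley bread with both tight: 0.8357 servings and 5.771 servings → $2.07.
oats + whole-barley bread with both tight: 1.857 servings and 4.905 servings → $2.21.
So the least-cost plan costs $1.20.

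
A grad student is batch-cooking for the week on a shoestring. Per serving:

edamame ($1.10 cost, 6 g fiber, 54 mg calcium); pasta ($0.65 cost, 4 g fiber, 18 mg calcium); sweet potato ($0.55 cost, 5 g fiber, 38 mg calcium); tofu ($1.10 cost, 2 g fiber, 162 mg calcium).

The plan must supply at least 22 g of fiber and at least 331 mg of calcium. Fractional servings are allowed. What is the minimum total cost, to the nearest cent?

$3.40

The cheapest plan sits at a corner of the feasible region — with two constraints it uses at most two foods.
edamame only: max(22/6, 331/54) = 6.13 servings → $6.74.
pasta only: max(22/4, 331/18) = 18.39 servings → $11.95.
sweet potato only: max(22/5, 331/38) = 8.711 servings → $4.79.
tofu only: max(22/2, 331/162) = 11 servings → $12.10.
edamame + pasta: the both-tight solution has a negative serving — not a feasible corner.
edamame + sweet potato with both targets exact would need a negative amount; discard.
edamame + tofu with both tight: 3.359 servings and 0.9236 servings → $4.71.
pasta + sweet potato with both targets exact would need a negative amount; discard.
pasta + tofu with both tight: 4.742 servings and 1.516 servings → $4.75.
sweet potato + tofu with both tight: 3.954 servings and 1.116 servings → $3.40.
The minimum over all feasible corners is $3.40.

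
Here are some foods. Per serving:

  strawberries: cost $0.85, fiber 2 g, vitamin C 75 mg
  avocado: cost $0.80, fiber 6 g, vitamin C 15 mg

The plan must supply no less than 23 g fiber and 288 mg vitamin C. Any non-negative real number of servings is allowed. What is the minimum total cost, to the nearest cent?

$4.99

Minimising a linear cost over {fiber ≥ 23, vitamin C ≥ 288, servings ≥ 0} — the optimum is at a vertex, using one or two foods.
strawberries only: max(23/2, 288/75) = 11.5 servings → $9.78.
avocado only: max(23/6, 288/15) = 19.2 servings → $15.36.
strawberries + avocado with both tight: 3.293 servings and 2.736 servings → $4.99.
So the least-cost plan costs $4.99.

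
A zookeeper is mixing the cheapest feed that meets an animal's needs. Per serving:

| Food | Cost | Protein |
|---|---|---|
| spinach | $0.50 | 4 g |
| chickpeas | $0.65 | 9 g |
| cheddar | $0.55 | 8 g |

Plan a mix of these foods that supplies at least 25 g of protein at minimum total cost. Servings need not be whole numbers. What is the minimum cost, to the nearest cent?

Cost per g of protein: cheddar $0.0688, chickpeas $0.0722, spinach $0.1250.
With no serving limits, use only cheddar: 25 g / 8 g = 3.125 servings × $0.55 = $1.72.

$1.72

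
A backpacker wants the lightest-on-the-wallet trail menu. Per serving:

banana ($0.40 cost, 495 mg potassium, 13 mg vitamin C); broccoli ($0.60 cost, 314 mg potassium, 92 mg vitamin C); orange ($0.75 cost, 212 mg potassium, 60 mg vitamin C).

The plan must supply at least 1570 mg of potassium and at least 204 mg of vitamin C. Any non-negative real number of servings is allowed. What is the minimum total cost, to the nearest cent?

$1.94

Check every corner: each single food scaled to meet both minima, and each pair solved so both constraints bind.
banana only: max(1570/495, 204/13) = 15.69 servings → $6.28.
broccoli only: max(1570/314, 204/92) = 5 servings → $3.00.
orange only: max(1570/212, 204/60) = 7.406 servings → $5.55.
banana + broccoli with both tight: 1.939 servings and 1.943 servings → $1.94.
banana + orange with both tight: 1.891 servings and 2.99 servings → $3.00.
broccoli + orange with both targets exact would need a negative amount; discard.
Cheapest feasible corner: $1.94.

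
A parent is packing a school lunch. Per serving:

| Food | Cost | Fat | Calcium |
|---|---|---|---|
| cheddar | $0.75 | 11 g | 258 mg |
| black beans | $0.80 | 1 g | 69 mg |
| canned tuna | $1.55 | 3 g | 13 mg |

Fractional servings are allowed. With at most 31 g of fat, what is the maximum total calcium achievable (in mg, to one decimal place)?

Calcium per g fat: black beans 69, cheddar 23.45, canned tuna 4.333.
With no serving limits, spend the whole fat allowance on black beans: 31 g / 1 g × 69 mg = 2139.0 mg.

2139.0 mg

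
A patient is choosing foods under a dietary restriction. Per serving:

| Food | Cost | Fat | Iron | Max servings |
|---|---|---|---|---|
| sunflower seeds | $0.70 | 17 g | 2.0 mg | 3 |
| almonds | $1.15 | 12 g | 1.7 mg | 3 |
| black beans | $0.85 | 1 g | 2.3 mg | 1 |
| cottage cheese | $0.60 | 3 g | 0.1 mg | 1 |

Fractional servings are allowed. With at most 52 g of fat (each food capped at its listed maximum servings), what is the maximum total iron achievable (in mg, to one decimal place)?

Iron per g fat: black beans 2.3, almonds 0.1417, sunflower seeds 0.1176, cottage cheese 0.03333.
Take 1 serving of black beans: uses 1 g fat, +2.3 mg iron (running total 2.3 mg).
Take 3 servings of almonds: uses 36 g fat, +5.1 mg iron (running total 7.4 mg).
Take 0.8824 servings of sunflower seeds: uses 15 g fat, +1.8 mg iron (running total 9.2 mg).
Greedy by best ratio exhausts the fat allowance optimally: 9.2 mg.

9.2 mg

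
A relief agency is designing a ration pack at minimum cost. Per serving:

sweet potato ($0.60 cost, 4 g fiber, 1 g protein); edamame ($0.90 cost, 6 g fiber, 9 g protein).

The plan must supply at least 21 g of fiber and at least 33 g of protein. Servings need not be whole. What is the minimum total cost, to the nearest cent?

A basic optimal solution has at most two foods positive. Try each food alone and each pair with both targets met exactly.
sweet potato only: max(21/4, 33/1) = 33 servings → $19.80.
edamame only: max(21/6, 33/9) = 3.667 servings → $3.30.
sweet potato + edamame: intersection lies outside the first quadrant.
So the least-cost plan costs $3.30.

$3.30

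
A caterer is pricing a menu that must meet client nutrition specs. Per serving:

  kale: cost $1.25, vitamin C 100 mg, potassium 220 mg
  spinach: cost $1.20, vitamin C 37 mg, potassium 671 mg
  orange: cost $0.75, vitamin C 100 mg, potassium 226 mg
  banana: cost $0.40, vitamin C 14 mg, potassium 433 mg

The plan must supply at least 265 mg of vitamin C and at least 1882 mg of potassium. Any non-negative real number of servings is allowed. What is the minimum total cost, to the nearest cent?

kale only: max(265/100, 1882/220) = 8.555 servings → $10.69.
spinach only: max(265/37, 1882/671) = 7.162 servings → $8.59.
orange only: max(265/100, 1882/226) = 8.327 servings → $6.25.
banana only: max(265/14, 1882/433) = 18.93 servings → $7.57.
kale + spinach with both tight: 1.835 servings and 2.203 servings → $4.94.
kale + orange: the both-tight solution has a negative serving — not a feasible corner.
kale + banana with both tight: 2.198 servings and 3.23 servings → $4.04.
spinach + orange with both tight: 2.184 servings and 1.842 servings → $4.00.
spinach + banana: the both-tight solution has a negative serving — not a feasible corner.
orange + banana with both tight: 2.202 servings and 3.197 servings → $2.93.
Cheapest feasible corner: $2.93.

$2.93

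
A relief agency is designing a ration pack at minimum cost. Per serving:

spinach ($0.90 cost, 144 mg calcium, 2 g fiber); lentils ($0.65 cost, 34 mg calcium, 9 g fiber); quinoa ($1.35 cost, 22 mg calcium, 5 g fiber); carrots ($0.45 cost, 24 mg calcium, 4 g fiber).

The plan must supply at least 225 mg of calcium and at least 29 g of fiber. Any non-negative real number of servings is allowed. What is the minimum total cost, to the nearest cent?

spinach only: max(225/144, 29/2) = 14.5 servings → $13.05.
lentils only: max(225/34, 29/9) = 6.618 servings → $4.30.
quinoa only: max(225/22, 29/5) = 10.23 servings → $13.81.
carrots only: max(225/24, 29/4) = 9.375 servings → $4.22.
spinach + lentils with both tight: 0.8461 servings and 3.034 servings → $2.73.
spinach + quinoa with both tight: 0.7204 servings and 5.512 servings → $8.09.
spinach + carrots with both tight: 0.3864 servings and 7.057 servings → $3.52.
lentils + quinoa: intersection lies outside the first quadrant.
lentils + carrots: intersection lies outside the first quadrant.
quinoa + carrots with both targets exact would need a negative amount; discard.
The minimum over all feasible corners is $2.73.

$2.73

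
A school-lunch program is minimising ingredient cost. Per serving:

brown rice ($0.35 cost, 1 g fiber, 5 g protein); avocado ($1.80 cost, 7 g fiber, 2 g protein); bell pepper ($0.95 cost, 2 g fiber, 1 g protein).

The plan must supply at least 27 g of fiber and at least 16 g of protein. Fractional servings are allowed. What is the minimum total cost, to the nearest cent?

Compare the cost at each extreme point of the feasible region.
brown rice only: max(27/1, 16/5) = 27 servings → $9.45.
avocado only: max(27/7, 16/2) = 8 servings → $14.40.
bell pepper only: max(27/2, 16/1) = 16 servings → $15.20.
brown rice + avocado with both tight: 1.758 servings and 3.606 servings → $7.11.
brown rice + bell pepper with both tight: 0.5556 servings and 13.22 servings → $12.76.
avocado + bell pepper: intersection lies outside the first quadrant.
The minimum over all feasible corners is $7.11.

$7.11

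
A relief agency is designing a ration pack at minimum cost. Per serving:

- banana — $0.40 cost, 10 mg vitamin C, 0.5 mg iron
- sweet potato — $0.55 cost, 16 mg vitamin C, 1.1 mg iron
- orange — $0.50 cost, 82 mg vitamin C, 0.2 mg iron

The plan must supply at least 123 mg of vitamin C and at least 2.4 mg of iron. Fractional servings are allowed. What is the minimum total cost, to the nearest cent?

The cheapest plan sits at a corner of the feasible region — with two constraints it uses at most two foods.
banana only: max(123/10, 2.4/0.5) = 12.3 servings → $4.92.
sweet potato only: max(123/16, 2.4/1.1) = 7.688 servings → $4.23.
orange only: max(123/82, 2.4/0.2) = 12 servings → $6.00.
banana + sweet potato: intersection lies outside the first quadrant.
banana + orange with both tight: 4.415 servings and 0.9615 servings → $2.25.
sweet potato + orange with both tight: 1.979 servings and 1.114 servings → $1.65.
The minimum over all feasible corners is $1.65.

$1.65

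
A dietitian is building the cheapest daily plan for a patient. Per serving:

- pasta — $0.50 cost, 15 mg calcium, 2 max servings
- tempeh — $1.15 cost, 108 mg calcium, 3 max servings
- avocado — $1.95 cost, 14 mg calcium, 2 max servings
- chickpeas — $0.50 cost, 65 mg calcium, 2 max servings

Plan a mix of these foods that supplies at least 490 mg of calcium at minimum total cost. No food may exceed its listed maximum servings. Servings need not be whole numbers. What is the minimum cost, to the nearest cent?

$6.29

Cost per mg of calcium: chickpeas $0.0077, tempeh $0.0106, pasta $0.0333, avocado $0.1393.
Take 2 servings of chickpeas: +130.0 mg calcium for $1.00 (total $1.00, still need 360.0 mg).
Take 3 servings of tempeh: +324.0 mg calcium for $3.45 (total $4.45, still need 36.0 mg).
Take 2 servings of pasta: +30.0 mg calcium for $1.00 (total $5.45, still need 6.0 mg).
Take 0.4286 servings of avocado: +6.0 mg calcium for $0.84 (total $6.29, still need 0.0 mg).
Filling from the cheapest source first is optimal under one linear minimum: $6.29.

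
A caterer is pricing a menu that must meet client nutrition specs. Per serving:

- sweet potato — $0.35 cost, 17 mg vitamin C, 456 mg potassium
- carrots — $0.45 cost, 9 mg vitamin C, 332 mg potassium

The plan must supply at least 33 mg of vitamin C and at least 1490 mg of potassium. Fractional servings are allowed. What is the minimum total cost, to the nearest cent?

At the optimum either one food covers both requirements or two foods hit both targets exactly; no other combination can be cheaper.
sweet potato only: max(33/17, 1490/456) = 3.268 servings → $1.14.
carrots only: max(33/9, 1490/332) = 4.488 servings → $2.02.
sweet potato + carrots: intersection lies outside the first quadrant.
The minimum over all feasible corners is $1.14.

$1.14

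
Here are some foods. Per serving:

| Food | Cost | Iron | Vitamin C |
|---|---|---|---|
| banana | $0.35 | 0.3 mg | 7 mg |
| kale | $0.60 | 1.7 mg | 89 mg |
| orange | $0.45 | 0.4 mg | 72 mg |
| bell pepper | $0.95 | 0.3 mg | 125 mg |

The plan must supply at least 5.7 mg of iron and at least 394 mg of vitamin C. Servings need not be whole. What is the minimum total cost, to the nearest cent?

$2.59

At the optimum either one food covers both requirements or two foods hit both targets exactly; no other combination can be cheaper.
banana only: max(5.7/0.3, 394/7) = 56.29 servings → $19.70.
kale only: max(5.7/1.7, 394/89) = 4.427 servings → $2.66.
orange only: max(5.7/0.4, 394/72) = 14.25 servings → $6.41.
bell pepper only: max(5.7/0.3, 394/125) = 19 servings → $18.05.
banana + kale: the both-tight solution has a negative serving — not a feasible corner.
banana + orange with both tight: 13.45 servings and 4.165 servings → $6.58.
banana + bell pepper with both tight: 16.79 servings and 2.212 servings → $7.98.
kale + orange with both tight: 2.912 servings and 1.872 servings → $2.59.
kale + bell pepper with both tight: 3.199 servings and 0.8746 servings → $2.75.
orange + bell pepper: intersection lies outside the first quadrant.
So the least-cost plan costs $2.59.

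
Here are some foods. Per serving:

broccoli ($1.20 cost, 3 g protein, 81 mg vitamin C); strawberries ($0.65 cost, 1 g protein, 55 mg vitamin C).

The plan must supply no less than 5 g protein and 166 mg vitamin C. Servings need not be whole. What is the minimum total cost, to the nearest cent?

$2.28

Two binding constraints pin down two serving amounts, so the optimal mix uses at most two foods. The candidates are each food alone (scaled to the tighter of protein/vitamin C) and each pair with both constraints tight.
broccoli only: max(5/3, 166/81) = 2.049 servings → $2.46.
strawberries only: max(5/1, 166/55) = 5 servings → $3.25.
broccoli + strawberries with both tight: 1.298 servings and 1.107 servings → $2.28.
So the least-cost plan costs $2.28.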